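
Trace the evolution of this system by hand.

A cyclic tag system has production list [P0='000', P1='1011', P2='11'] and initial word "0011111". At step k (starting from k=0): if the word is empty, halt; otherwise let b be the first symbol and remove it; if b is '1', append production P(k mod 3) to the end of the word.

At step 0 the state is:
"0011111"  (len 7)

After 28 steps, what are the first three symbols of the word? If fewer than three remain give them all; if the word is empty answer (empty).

001

step 0: "0011111"  (len 7)
step 1: "011111"  (len 6)
step 2: "11111"  (len 5)
step 3: "111111"  (len 6)
step 4: "11111000"  (len 8)
step 5: "11110001011"  (len 11)
step 6: "111000101111"  (len 12)
step 7: "11000101111000"  (len 14)
step 8: "10001011110001011"  (len 17)
step 9: "000101111000101111"  (len 18)
step 10: "00101111000101111"  (len 17)
step 11: "0101111000101111"  (len 16)
step 12: "101111000101111"  (len 15)
step 13: "01111000101111000"  (len 17)
step 14: "1111000101111000"  (len 16)
step 15: "11100010111100011"  (len 17)
step 16: "1100010111100011000"  (len 19)
step 17: "1000101111000110001011"  (len 22)
step 18: "00010111100011000101111"  (len 23)
step 19: "0010111100011000101111"  (len 22)
step 20: "010111100011000101111"  (len 21)
step 21: "10111100011000101111"  (len 20)
step 22: "0111100011000101111000"  (len 22)
step 23: "111100011000101111000"  (len 21)
step 24: "1110001100010111100011"  (len 22)
step 25: "110001100010111100011000"  (len 24)
step 26: "100011000101111000110001011"  (len 27)
step 27: "0001100010111100011000101111"  (len 28)
step 28: "001100010111100011000101111"  (len 27)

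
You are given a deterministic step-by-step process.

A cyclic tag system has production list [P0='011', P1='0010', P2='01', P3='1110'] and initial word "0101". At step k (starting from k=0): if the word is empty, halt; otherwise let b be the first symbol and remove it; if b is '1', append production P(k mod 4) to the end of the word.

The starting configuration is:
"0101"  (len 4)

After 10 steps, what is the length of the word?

t=0: "0101"  (len 4)
t=1: "101"  (len 3)
t=2: "010010"  (len 6)
t=3: "10010"  (len 5)
t=4: "00101110"  (len 8)
t=5: "0101110"  (len 7)
t=6: "101110"  (len 6)
t=7: "0111001"  (len 7)
t=8: "111001"  (len 6)
t=9: "11001011"  (len 8)
t=10: "10010110010"  (len 11)

11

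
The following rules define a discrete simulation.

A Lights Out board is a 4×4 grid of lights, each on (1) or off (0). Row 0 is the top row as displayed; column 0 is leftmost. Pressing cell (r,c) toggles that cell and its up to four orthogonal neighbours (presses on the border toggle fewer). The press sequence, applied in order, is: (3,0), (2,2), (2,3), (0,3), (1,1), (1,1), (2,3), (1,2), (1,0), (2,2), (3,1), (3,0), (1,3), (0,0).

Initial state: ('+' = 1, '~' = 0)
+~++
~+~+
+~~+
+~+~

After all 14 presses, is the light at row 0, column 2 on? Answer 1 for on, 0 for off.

1

gen 0: +~++
~+~+
+~~+
+~+~
gen 1: +~++
~+~+
~~~+
~++~
gen 2: +~++
~+++
~++~
~+~~
gen 3: +~++
~++~
~+~+
~+~+
gen 4: +~~~
~+++
~+~+
~+~+
gen 5: ++~~
+~~+
~~~+
~+~+
gen 6: +~~~
~+++
~+~+
~+~+
gen 7: +~~~
~++~
~++~
~+~~
gen 8: +~+~
~~~+
~+~~
~+~~
gen 9: ~~+~
++~+
++~~
~+~~
gen 10: ~~+~
++++
+~++
~++~
gen 11: ~~+~
++++
++++
+~~~
gen 12: ~~+~
++++
~+++
~+~~
gen 13: ~~++
++~~
~++~
~+~~
gen 14: ++++
~+~~
~++~
~+~~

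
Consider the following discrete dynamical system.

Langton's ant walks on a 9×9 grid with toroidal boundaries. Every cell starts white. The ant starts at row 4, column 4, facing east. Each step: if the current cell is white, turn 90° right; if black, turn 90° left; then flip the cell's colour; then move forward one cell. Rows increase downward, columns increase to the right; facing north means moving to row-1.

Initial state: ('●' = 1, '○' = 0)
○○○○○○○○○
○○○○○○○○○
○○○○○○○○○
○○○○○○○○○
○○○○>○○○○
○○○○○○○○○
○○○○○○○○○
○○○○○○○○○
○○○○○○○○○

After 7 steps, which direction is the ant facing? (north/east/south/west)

south

t=0: ○○○○○○○○○
○○○○○○○○○
○○○○○○○○○
○○○○○○○○○
○○○○>○○○○
○○○○○○○○○
○○○○○○○○○
○○○○○○○○○
○○○○○○○○○
t=1: ○○○○○○○○○
○○○○○○○○○
○○○○○○○○○
○○○○○○○○○
○○○○●○○○○
○○○○v○○○○
○○○○○○○○○
○○○○○○○○○
○○○○○○○○○
t=2: ○○○○○○○○○
○○○○○○○○○
○○○○○○○○○
○○○○○○○○○
○○○○●○○○○
○○○<●○○○○
○○○○○○○○○
○○○○○○○○○
○○○○○○○○○
t=3: ○○○○○○○○○
○○○○○○○○○
○○○○○○○○○
○○○○○○○○○
○○○^●○○○○
○○○●●○○○○
○○○○○○○○○
○○○○○○○○○
○○○○○○○○○
t=4: ○○○○○○○○○
○○○○○○○○○
○○○○○○○○○
○○○○○○○○○
○○○●>○○○○
○○○●●○○○○
○○○○○○○○○
○○○○○○○○○
○○○○○○○○○
t=5: ○○○○○○○○○
○○○○○○○○○
○○○○○○○○○
○○○○^○○○○
○○○●○○○○○
○○○●●○○○○
○○○○○○○○○
○○○○○○○○○
○○○○○○○○○
t=6: ○○○○○○○○○
○○○○○○○○○
○○○○○○○○○
○○○○●>○○○
○○○●○○○○○
○○○●●○○○○
○○○○○○○○○
○○○○○○○○○
○○○○○○○○○
t=7: ○○○○○○○○○
○○○○○○○○○
○○○○○○○○○
○○○○●●○○○
○○○●○v○○○
○○○●●○○○○
○○○○○○○○○
○○○○○○○○○
○○○○○○○○○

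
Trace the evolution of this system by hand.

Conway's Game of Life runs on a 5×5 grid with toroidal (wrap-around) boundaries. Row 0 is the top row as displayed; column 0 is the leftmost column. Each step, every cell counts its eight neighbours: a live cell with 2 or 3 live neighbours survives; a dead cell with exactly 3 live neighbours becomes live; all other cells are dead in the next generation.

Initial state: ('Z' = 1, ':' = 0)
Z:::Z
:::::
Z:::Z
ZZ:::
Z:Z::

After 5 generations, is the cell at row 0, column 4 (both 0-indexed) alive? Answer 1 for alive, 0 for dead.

gen 0: Z:::Z
:::::
Z:::Z
ZZ:::
Z:Z::
gen 1: ZZ::Z
:::::
ZZ::Z
:::::
:::::
gen 2: Z::::
:::::
Z::::
Z::::
Z::::
gen 3: :::::
:::::
:::::
ZZ::Z
ZZ::Z
gen 4: Z::::
:::::
Z::::
:Z::Z
:Z::Z
gen 5: Z::::
:::::
Z::::
:Z::Z
:Z::Z

0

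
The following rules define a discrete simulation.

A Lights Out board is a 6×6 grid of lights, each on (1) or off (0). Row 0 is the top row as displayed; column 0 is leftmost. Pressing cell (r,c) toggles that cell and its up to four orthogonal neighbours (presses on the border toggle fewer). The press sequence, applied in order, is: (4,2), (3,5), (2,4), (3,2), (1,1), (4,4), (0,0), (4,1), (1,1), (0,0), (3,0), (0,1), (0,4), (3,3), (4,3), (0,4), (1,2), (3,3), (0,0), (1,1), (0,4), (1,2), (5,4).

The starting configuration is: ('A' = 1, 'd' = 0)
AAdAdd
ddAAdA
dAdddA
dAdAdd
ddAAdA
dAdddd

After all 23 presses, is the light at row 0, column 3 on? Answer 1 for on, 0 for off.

0

gen 0: AAdAdd
ddAAdA
dAdddA
dAdAdd
ddAAdA
dAdddd
gen 1: AAdAdd
ddAAdA
dAdddA
dAAAdd
dAdddA
dAAddd
gen 2: AAdAdd
ddAAdA
dAdddd
dAAAAA
dAdddd
dAAddd
gen 3: AAdAdd
ddAAAA
dAdAAA
dAAAdA
dAdddd
dAAddd
gen 4: AAdAdd
ddAAAA
dAAAAA
dddddA
dAAddd
dAAddd
gen 5: AddAdd
AAdAAA
ddAAAA
dddddA
dAAddd
dAAddd
gen 6: AddAdd
AAdAAA
ddAAAA
ddddAA
dAAAAA
dAAdAd
gen 7: dAdAdd
dAdAAA
ddAAAA
ddddAA
dAAAAA
dAAdAd
gen 8: dAdAdd
dAdAAA
ddAAAA
dAddAA
AddAAA
ddAdAd
gen 9: dddAdd
AdAAAA
dAAAAA
dAddAA
AddAAA
ddAdAd
gen 10: AAdAdd
ddAAAA
dAAAAA
dAddAA
AddAAA
ddAdAd
gen 11: AAdAdd
ddAAAA
AAAAAA
AdddAA
dddAAA
ddAdAd
gen 12: ddAAdd
dAAAAA
AAAAAA
AdddAA
dddAAA
ddAdAd
gen 13: ddAdAA
dAAAdA
AAAAAA
AdddAA
dddAAA
ddAdAd
gen 14: ddAdAA
dAAAdA
AAAdAA
AdAAdA
ddddAA
ddAdAd
gen 15: ddAdAA
dAAAdA
AAAdAA
AdAddA
ddAAdA
ddAAAd
gen 16: ddAAdd
dAAAAA
AAAdAA
AdAddA
ddAAdA
ddAAAd
gen 17: dddAdd
ddddAA
AAddAA
AdAddA
ddAAdA
ddAAAd
gen 18: dddAdd
ddddAA
AAdAAA
AddAAA
ddAddA
ddAAAd
gen 19: AAdAdd
AdddAA
AAdAAA
AddAAA
ddAddA
ddAAAd
gen 20: AddAdd
dAAdAA
AddAAA
AddAAA
ddAddA
ddAAAd
gen 21: AdddAA
dAAddA
AddAAA
AddAAA
ddAddA
ddAAAd
gen 22: AdAdAA
dddAdA
AdAAAA
AddAAA
ddAddA
ddAAAd
gen 23: AdAdAA
dddAdA
AdAAAA
AddAAA
ddAdAA
ddAddA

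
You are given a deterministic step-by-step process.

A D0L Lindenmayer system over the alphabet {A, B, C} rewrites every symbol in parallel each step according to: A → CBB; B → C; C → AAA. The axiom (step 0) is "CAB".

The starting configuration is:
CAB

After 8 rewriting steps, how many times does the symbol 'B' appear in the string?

918

0) CAB
1) AAACBBC
2) CBBCBBCBBAAACCAAA
3) AAACCAAACCAAACCCBBCBBCBBAAAAAACBBCBBCBB
4) CBBCBBCBBAAAAAACBBCBBCBBAAAAAACBBCBBCBBAAAAAAAAACCAAACCAAACCCBBCBBCBBCBBCBBCBBAAACCAAACCAAACC
5) AAACCAAACCAAACCCBBCBBCBBCBBCBBCBBAAACCAAACCAAACCCBBCBBCBBC…ACCAAACCAAACCCBBCBBCBBAAAAAACBBCBBCBBAAAAAACBBCBBCBBAAAAAA  (len 219)
6) CBBCBBCBBAAAAAACBBCBBCBBAAAAAACBBCBBCBBAAAAAAAAACCAAACCAAA…CCAAACCCBBCBBCBBCBBCBBCBBAAACCAAACCAAACCCBBCBBCBBCBBCBBCBB  (len 513)
7) AAACCAAACCAAACCCBBCBBCBBCBBCBBCBBAAACCAAACCAAACCCBBCBBCBBC…BCBBCBBAAAAAACBBCBBCBBAAAAAAAAACCAAACCAAACCAAACCAAACCAAACC  (len 1215)
8) CBBCBBCBBAAAAAACBBCBBCBBAAAAAACBBCBBCBBAAAAAAAAACCAAACCAAA…BCBBCBBAAAAAACBBCBBCBBAAAAAACBBCBBCBBAAAAAACBBCBBCBBAAAAAA  (len 2853)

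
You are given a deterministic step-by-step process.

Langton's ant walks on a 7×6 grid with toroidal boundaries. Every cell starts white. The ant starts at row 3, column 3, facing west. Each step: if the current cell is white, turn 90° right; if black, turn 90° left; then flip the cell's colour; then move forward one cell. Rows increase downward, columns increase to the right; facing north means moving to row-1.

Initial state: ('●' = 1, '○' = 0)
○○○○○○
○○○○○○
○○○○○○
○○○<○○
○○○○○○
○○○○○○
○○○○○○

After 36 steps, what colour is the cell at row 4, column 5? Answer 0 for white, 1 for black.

k=0  ○○○○○○
○○○○○○
○○○○○○
○○○<○○
○○○○○○
○○○○○○
○○○○○○
k=1  ○○○○○○
○○○○○○
○○○^○○
○○○●○○
○○○○○○
○○○○○○
○○○○○○
k=2  ○○○○○○
○○○○○○
○○○●>○
○○○●○○
○○○○○○
○○○○○○
○○○○○○
k=3  ○○○○○○
○○○○○○
○○○●●○
○○○●v○
○○○○○○
○○○○○○
○○○○○○
k=4  ○○○○○○
○○○○○○
○○○●●○
○○○<●○
○○○○○○
○○○○○○
○○○○○○
k=5  ○○○○○○
○○○○○○
○○○●●○
○○○○●○
○○○v○○
○○○○○○
○○○○○○
k=6  ○○○○○○
○○○○○○
○○○●●○
○○○○●○
○○<●○○
○○○○○○
○○○○○○
k=7  ○○○○○○
○○○○○○
○○○●●○
○○^○●○
○○●●○○
○○○○○○
○○○○○○
k=8  ○○○○○○
○○○○○○
○○○●●○
○○●>●○
○○●●○○
○○○○○○
○○○○○○
k=9  ○○○○○○
○○○○○○
○○○●●○
○○●●●○
○○●v○○
○○○○○○
○○○○○○
k=10  ○○○○○○
○○○○○○
○○○●●○
○○●●●○
○○●○>○
○○○○○○
○○○○○○
k=11  ○○○○○○
○○○○○○
○○○●●○
○○●●●○
○○●○●○
○○○○v○
○○○○○○
k=12  ○○○○○○
○○○○○○
○○○●●○
○○●●●○
○○●○●○
○○○<●○
○○○○○○
k=13  ○○○○○○
○○○○○○
○○○●●○
○○●●●○
○○●^●○
○○○●●○
○○○○○○
k=14  ○○○○○○
○○○○○○
○○○●●○
○○●●●○
○○●●>○
○○○●●○
○○○○○○
k=15  ○○○○○○
○○○○○○
○○○●●○
○○●●^○
○○●●○○
○○○●●○
○○○○○○
k=16  ○○○○○○
○○○○○○
○○○●●○
○○●<○○
○○●●○○
○○○●●○
○○○○○○
k=17  ○○○○○○
○○○○○○
○○○●●○
○○●○○○
○○●v○○
○○○●●○
○○○○○○
k=18  ○○○○○○
○○○○○○
○○○●●○
○○●○○○
○○●○>○
○○○●●○
○○○○○○
k=19  ○○○○○○
○○○○○○
○○○●●○
○○●○○○
○○●○●○
○○○●v○
○○○○○○
k=20  ○○○○○○
○○○○○○
○○○●●○
○○●○○○
○○●○●○
○○○●○>
○○○○○○
k=21  ○○○○○○
○○○○○○
○○○●●○
○○●○○○
○○●○●○
○○○●○●
○○○○○v
k=22  ○○○○○○
○○○○○○
○○○●●○
○○●○○○
○○●○●○
○○○●○●
○○○○<●
k=23  ○○○○○○
○○○○○○
○○○●●○
○○●○○○
○○●○●○
○○○●^●
○○○○●●
k=24  ○○○○○○
○○○○○○
○○○●●○
○○●○○○
○○●○●○
○○○●●>
○○○○●●
k=25  ○○○○○○
○○○○○○
○○○●●○
○○●○○○
○○●○●^
○○○●●○
○○○○●●
k=26  ○○○○○○
○○○○○○
○○○●●○
○○●○○○
>○●○●●
○○○●●○
○○○○●●
k=27  ○○○○○○
○○○○○○
○○○●●○
○○●○○○
●○●○●●
v○○●●○
○○○○●●
k=28  ○○○○○○
○○○○○○
○○○●●○
○○●○○○
●○●○●●
●○○●●<
○○○○●●
k=29  ○○○○○○
○○○○○○
○○○●●○
○○●○○○
●○●○●^
●○○●●●
○○○○●●
k=30  ○○○○○○
○○○○○○
○○○●●○
○○●○○○
●○●○<○
●○○●●●
○○○○●●
k=31  ○○○○○○
○○○○○○
○○○●●○
○○●○○○
●○●○○○
●○○●v●
○○○○●●
k=32  ○○○○○○
○○○○○○
○○○●●○
○○●○○○
●○●○○○
●○○●○>
○○○○●●
k=33  ○○○○○○
○○○○○○
○○○●●○
○○●○○○
●○●○○^
●○○●○○
○○○○●●
k=34  ○○○○○○
○○○○○○
○○○●●○
○○●○○○
>○●○○●
●○○●○○
○○○○●●
k=35  ○○○○○○
○○○○○○
○○○●●○
^○●○○○
○○●○○●
●○○●○○
○○○○●●
k=36  ○○○○○○
○○○○○○
○○○●●○
●>●○○○
○○●○○●
●○○●○○
○○○○●●

1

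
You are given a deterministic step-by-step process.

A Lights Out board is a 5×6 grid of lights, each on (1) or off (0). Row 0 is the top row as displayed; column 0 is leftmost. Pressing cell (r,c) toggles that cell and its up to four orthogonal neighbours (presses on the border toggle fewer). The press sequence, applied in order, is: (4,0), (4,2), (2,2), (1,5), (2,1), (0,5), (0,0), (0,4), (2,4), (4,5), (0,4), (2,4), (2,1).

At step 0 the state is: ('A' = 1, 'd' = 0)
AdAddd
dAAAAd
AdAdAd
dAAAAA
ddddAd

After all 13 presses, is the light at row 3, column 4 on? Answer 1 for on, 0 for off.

1

0) AdAddd
dAAAAd
AdAdAd
dAAAAA
ddddAd
1) AdAddd
dAAAAd
AdAdAd
AAAAAA
AAddAd
2) AdAddd
dAAAAd
AdAdAd
AAdAAA
AdAAAd
3) AdAddd
dAdAAd
AAdAAd
AAAAAA
AdAAAd
4) AdAddA
dAdAdA
AAdAAA
AAAAAA
AdAAAd
5) AdAddA
dddAdA
ddAAAA
AdAAAA
AdAAAd
6) AdAdAd
dddAdd
ddAAAA
AdAAAA
AdAAAd
7) dAAdAd
AddAdd
ddAAAA
AdAAAA
AdAAAd
8) dAAAdA
AddAAd
ddAAAA
AdAAAA
AdAAAd
9) dAAAdA
AddAdd
ddAddd
AdAAdA
AdAAAd
10) dAAAdA
AddAdd
ddAddd
AdAAdd
AdAAdA
11) dAAdAd
AddAAd
ddAddd
AdAAdd
AdAAdA
12) dAAdAd
AddAdd
ddAAAA
AdAAAd
AdAAdA
13) dAAdAd
AAdAdd
AAdAAA
AAAAAd
AdAAdA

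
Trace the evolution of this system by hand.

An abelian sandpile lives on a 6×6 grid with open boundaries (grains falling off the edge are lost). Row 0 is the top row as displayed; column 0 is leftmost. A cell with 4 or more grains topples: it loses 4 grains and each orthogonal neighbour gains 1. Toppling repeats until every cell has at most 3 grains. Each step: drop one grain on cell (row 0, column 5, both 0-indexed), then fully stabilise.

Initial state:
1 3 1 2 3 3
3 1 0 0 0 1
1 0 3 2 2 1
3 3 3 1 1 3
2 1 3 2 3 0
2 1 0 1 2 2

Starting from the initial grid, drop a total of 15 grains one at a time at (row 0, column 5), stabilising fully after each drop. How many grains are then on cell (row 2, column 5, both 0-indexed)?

2

0) 1 3 1 2 3 3
3 1 0 0 0 1
1 0 3 2 2 1
3 3 3 1 1 3
2 1 3 2 3 0
2 1 0 1 2 2
1) 1 3 1 3 0 1
3 1 0 0 1 2
1 0 3 2 2 1
3 3 3 1 1 3
2 1 3 2 3 0
2 1 0 1 2 2
2) 1 3 1 3 0 2
3 1 0 0 1 2
1 0 3 2 2 1
3 3 3 1 1 3
2 1 3 2 3 0
2 1 0 1 2 2
3) 1 3 1 3 0 3
3 1 0 0 1 2
1 0 3 2 2 1
3 3 3 1 1 3
2 1 3 2 3 0
2 1 0 1 2 2
4) 1 3 1 3 1 0
3 1 0 0 1 3
1 0 3 2 2 1
3 3 3 1 1 3
2 1 3 2 3 0
2 1 0 1 2 2
5) 1 3 1 3 1 1
3 1 0 0 1 3
1 0 3 2 2 1
3 3 3 1 1 3
2 1 3 2 3 0
2 1 0 1 2 2
6) 1 3 1 3 1 2
3 1 0 0 1 3
1 0 3 2 2 1
3 3 3 1 1 3
2 1 3 2 3 0
2 1 0 1 2 2
7) 1 3 1 3 1 3
3 1 0 0 1 3
1 0 3 2 2 1
3 3 3 1 1 3
2 1 3 2 3 0
2 1 0 1 2 2
8) 1 3 1 3 2 1
3 1 0 0 2 0
1 0 3 2 2 2
3 3 3 1 1 3
2 1 3 2 3 0
2 1 0 1 2 2
9) 1 3 1 3 2 2
3 1 0 0 2 0
1 0 3 2 2 2
3 3 3 1 1 3
2 1 3 2 3 0
2 1 0 1 2 2
10) 1 3 1 3 2 3
3 1 0 0 2 0
1 0 3 2 2 2
3 3 3 1 1 3
2 1 3 2 3 0
2 1 0 1 2 2
11) 1 3 1 3 3 0
3 1 0 0 2 1
1 0 3 2 2 2
3 3 3 1 1 3
2 1 3 2 3 0
2 1 0 1 2 2
12) 1 3 1 3 3 1
3 1 0 0 2 1
1 0 3 2 2 2
3 3 3 1 1 3
2 1 3 2 3 0
2 1 0 1 2 2
13) 1 3 1 3 3 2
3 1 0 0 2 1
1 0 3 2 2 2
3 3 3 1 1 3
2 1 3 2 3 0
2 1 0 1 2 2
14) 1 3 1 3 3 3
3 1 0 0 2 1
1 0 3 2 2 2
3 3 3 1 1 3
2 1 3 2 3 0
2 1 0 1 2 2
15) 1 3 2 0 1 1
3 1 0 1 3 2
1 0 3 2 2 2
3 3 3 1 1 3
2 1 3 2 3 0
2 1 0 1 2 2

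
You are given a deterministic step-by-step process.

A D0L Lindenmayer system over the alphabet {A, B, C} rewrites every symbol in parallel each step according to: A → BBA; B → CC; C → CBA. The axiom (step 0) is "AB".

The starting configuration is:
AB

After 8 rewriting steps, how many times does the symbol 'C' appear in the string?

1910

t=0: AB
t=1: BBACC
t=2: CCCCBBACBACBA
t=3: CBACBACBACBACCCCBBACBACCBBACBACCBBA
t=4: CBACCBBACBACCBBACBACCBBACBACCBBACBACBACBACBACCCCBBACBACCBBACBACBACCCCBBACBACCBBACBACBACCCCBBA
t=5: CBACCBBACBACBACCCCBBACBACCBBACBACBACCCCBBACBACCBBACBACBACC…BACBACCBBACBACBACCCCBBACBACCBBACBACCBBACBACBACBACBACCCCBBA  (len 247)
t=6: CBACCBBACBACBACCCCBBACBACCBBACBACCBBACBACBACBACBACCCCBBACB…CCCCBBACBACCBBACBACCBBACBACCBBACBACCBBACBACBACBACBACCCCBBA  (len 657)
t=7: CBACCBBACBACBACCCCBBACBACCBBACBACCBBACBACBACBACBACCCCBBACB…CCCCBBACBACCBBACBACCBBACBACCBBACBACCBBACBACBACBACBACCCCBBA  (len 1747)
t=8: CBACCBBACBACBACCCCBBACBACCBBACBACCBBACBACBACBACBACCCCBBACB…CCCCBBACBACCBBACBACCBBACBACCBBACBACCBBACBACBACBACBACCCCBBA  (len 4645)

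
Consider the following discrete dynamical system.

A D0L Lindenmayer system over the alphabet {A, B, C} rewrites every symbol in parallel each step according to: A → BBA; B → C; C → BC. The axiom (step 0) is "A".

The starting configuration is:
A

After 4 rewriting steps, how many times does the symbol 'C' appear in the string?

gen 0: A
gen 1: BBA
gen 2: CCBBA
gen 3: BCBCCCBBA
gen 4: CBCCBCBCBCCCBBA

8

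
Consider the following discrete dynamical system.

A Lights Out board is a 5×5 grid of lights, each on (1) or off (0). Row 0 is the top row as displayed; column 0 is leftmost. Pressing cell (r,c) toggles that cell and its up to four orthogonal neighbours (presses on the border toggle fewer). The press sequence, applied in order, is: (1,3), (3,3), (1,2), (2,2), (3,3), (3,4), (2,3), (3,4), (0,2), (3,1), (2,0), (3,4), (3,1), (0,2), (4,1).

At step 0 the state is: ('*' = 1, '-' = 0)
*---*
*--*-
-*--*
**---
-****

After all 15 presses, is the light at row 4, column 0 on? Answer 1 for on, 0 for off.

1

0) *---*
*--*-
-*--*
**---
-****
1) *--**
*-*-*
-*-**
**---
-****
2) *--**
*-*-*
-*--*
*****
-**-*
3) *-***
**-**
-**-*
*****
-**-*
4) *-***
*****
---**
**-**
-**-*
5) *-***
*****
----*
***--
-****
6) *-***
*****
-----
*****
-***-
7) *-***
***-*
--***
***-*
-***-
8) *-***
***-*
--**-
****-
-****
9) **--*
**--*
--**-
****-
-****
10) **--*
**--*
-***-
---*-
--***
11) **--*
-*--*
*-**-
*--*-
--***
12) **--*
-*--*
*-***
*---*
--**-
13) **--*
-*--*
*****
-**-*
-***-
14) *-***
-**-*
*****
-**-*
-***-
15) *-***
-**-*
*****
--*-*
*--*-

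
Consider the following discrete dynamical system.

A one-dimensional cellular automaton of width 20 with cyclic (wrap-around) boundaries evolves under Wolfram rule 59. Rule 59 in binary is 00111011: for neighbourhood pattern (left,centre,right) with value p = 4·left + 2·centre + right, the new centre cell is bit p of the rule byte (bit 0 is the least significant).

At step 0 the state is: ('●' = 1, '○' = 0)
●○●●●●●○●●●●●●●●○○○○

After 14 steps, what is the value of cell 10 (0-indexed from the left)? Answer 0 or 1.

1

t=0: ●○●●●●●○●●●●●●●●○○○○
t=1: ○●●○○○○●●○○○○○○○●●●●
t=2: ●●○●●●●●○●●●●●●●●○○○
t=3: ●○●●○○○○●●○○○○○○○●●●
t=4: ○●●○●●●●●○●●●●●●●●○○
t=5: ●●○●●○○○○●●○○○○○○○●●
t=6: ○○●●○●●●●●○●●●●●●●●○
t=7: ●●●○●●○○○○●●○○○○○○○●
t=8: ○○○●●○●●●●●○●●●●●●●●
t=9: ●●●●○●●○○○○●●○○○○○○○
t=10: ●○○○●●○●●●●●○●●●●●●●
t=11: ○●●●●○●●○○○○●●○○○○○○
t=12: ●●○○○●●○●●●●●○●●●●●●
t=13: ○○●●●●○●●○○○○●●○○○○○
t=14: ●●●○○○●●○●●●●●○●●●●●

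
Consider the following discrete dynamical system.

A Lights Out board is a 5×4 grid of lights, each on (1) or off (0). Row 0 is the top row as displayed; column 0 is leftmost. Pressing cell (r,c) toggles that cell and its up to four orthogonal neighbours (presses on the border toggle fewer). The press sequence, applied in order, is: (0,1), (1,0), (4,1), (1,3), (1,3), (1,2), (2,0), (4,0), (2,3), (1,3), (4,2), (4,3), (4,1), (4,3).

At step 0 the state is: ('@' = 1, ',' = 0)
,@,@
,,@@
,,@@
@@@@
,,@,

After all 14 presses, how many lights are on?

9

gen 0: ,@,@
,,@@
,,@@
@@@@
,,@,
gen 1: @,@@
,@@@
,,@@
@@@@
,,@,
gen 2: ,,@@
@,@@
@,@@
@@@@
,,@,
gen 3: ,,@@
@,@@
@,@@
@,@@
@@,,
gen 4: ,,@,
@,,,
@,@,
@,@@
@@,,
gen 5: ,,@@
@,@@
@,@@
@,@@
@@,,
gen 6: ,,,@
@@,,
@,,@
@,@@
@@,,
gen 7: ,,,@
,@,,
,@,@
,,@@
@@,,
gen 8: ,,,@
,@,,
,@,@
@,@@
,,,,
gen 9: ,,,@
,@,@
,@@,
@,@,
,,,,
gen 10: ,,,,
,@@,
,@@@
@,@,
,,,,
gen 11: ,,,,
,@@,
,@@@
@,,,
,@@@
gen 12: ,,,,
,@@,
,@@@
@,,@
,@,,
gen 13: ,,,,
,@@,
,@@@
@@,@
@,@,
gen 14: ,,,,
,@@,
,@@@
@@,,
@,,@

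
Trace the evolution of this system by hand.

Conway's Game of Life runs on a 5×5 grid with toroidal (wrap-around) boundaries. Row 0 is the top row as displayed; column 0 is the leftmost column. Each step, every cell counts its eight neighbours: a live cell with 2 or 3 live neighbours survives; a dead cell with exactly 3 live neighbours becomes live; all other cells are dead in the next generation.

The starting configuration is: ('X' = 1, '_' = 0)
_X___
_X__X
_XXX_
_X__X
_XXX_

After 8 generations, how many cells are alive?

step 0: _X___
_X__X
_XXX_
_X__X
_XXX_
step 1: _X_X_
_X_X_
_X_XX
____X
_X_X_
step 2: XX_XX
_X_X_
___XX
____X
X__XX
step 3: _X___
_X___
X_XXX
_____
_XX__
step 4: XX___
_X_XX
XXXXX
X___X
_XX__
step 5: ___XX
_____
_____
_____
__X_X
step 6: ___XX
_____
_____
_____
____X
step 7: ___XX
_____
_____
_____
___XX
step 8: ___XX
_____
_____
_____
___XX

4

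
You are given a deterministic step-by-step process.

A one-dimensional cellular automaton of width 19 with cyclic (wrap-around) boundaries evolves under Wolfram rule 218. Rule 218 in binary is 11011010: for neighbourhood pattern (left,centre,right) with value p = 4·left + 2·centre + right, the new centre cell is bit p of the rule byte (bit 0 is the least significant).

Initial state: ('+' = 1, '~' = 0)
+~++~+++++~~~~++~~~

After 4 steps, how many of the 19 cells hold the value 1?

k=0  +~++~+++++~~~~++~~~
k=1  ~~++~++++++~~++++~+
k=2  ++++~++++++++++++~~
k=3  ++++~++++++++++++++
k=4  ++++~++++++++++++++

18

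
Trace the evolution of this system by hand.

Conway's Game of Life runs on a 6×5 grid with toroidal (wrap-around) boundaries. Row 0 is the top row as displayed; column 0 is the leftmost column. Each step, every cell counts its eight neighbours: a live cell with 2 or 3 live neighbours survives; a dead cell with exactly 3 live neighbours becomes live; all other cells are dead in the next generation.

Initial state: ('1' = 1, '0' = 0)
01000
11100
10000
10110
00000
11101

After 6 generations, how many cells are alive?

3

step 0: 01000
11100
10000
10110
00000
11101
step 1: 00011
10100
10010
01001
00000
11100
step 2: 00011
11100
10110
10001
00100
11111
step 3: 00000
10000
00110
10101
00100
11000
step 4: 11000
00000
10110
00101
00111
01000
step 5: 11000
10101
01111
10000
11101
01011
step 6: 00000
00000
00100
00000
00100
00010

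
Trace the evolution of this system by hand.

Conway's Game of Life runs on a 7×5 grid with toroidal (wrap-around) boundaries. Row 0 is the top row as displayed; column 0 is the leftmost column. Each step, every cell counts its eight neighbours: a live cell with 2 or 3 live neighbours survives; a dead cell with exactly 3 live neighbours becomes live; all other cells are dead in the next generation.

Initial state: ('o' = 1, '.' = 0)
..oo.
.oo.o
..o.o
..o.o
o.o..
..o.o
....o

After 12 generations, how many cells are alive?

0) ..oo.
.oo.o
..o.o
..o.o
o.o..
..o.o
....o
1) ooo.o
oo..o
..o.o
o.o.o
o.o.o
oo..o
..o.o
2) ..o..
.....
..o..
..o..
..o..
..o..
..o..
3) .....
.....
.....
.ooo.
.ooo.
.ooo.
.ooo.
4) ..o..
.....
..o..
.o.o.
o...o
o...o
.o.o.
5) ..o..
.....
..o..
ooooo
.o.o.
.o.o.
ooooo
6) o.o.o
.....
o.o.o
o...o
.....
.....
o...o
7) oo.oo
.....
oo.oo
oo.oo
.....
.....
oo.oo
8) .o.o.
.....
.o.o.
.o.o.
o...o
o...o
.o.o.
9) .....
.....
.....
.o.o.
.o.o.
.o.o.
.o.o.
10) .....
.....
.....
.....
oo.oo
oo.oo
.....
11) .....
.....
.....
o...o
.o.o.
.o.o.
o...o
12) .....
.....
.....
o...o
.o.o.
.o.o.
o...o

8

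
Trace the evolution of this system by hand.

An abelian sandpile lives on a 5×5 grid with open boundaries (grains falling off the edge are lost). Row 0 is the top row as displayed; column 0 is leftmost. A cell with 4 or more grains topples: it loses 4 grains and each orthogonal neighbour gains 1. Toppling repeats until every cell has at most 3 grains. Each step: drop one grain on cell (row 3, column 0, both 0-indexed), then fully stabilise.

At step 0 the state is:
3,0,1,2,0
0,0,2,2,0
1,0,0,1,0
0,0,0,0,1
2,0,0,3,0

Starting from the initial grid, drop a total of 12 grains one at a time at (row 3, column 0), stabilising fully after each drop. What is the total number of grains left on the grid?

t=0: 3,0,1,2,0
0,0,2,2,0
1,0,0,1,0
0,0,0,0,1
2,0,0,3,0
t=1: 3,0,1,2,0
0,0,2,2,0
1,0,0,1,0
1,0,0,0,1
2,0,0,3,0
t=2: 3,0,1,2,0
0,0,2,2,0
1,0,0,1,0
2,0,0,0,1
2,0,0,3,0
t=3: 3,0,1,2,0
0,0,2,2,0
1,0,0,1,0
3,0,0,0,1
2,0,0,3,0
t=4: 3,0,1,2,0
0,0,2,2,0
2,0,0,1,0
0,1,0,0,1
3,0,0,3,0
t=5: 3,0,1,2,0
0,0,2,2,0
2,0,0,1,0
1,1,0,0,1
3,0,0,3,0
t=6: 3,0,1,2,0
0,0,2,2,0
2,0,0,1,0
2,1,0,0,1
3,0,0,3,0
t=7: 3,0,1,2,0
0,0,2,2,0
2,0,0,1,0
3,1,0,0,1
3,0,0,3,0
t=8: 3,0,1,2,0
0,0,2,2,0
3,0,0,1,0
1,2,0,0,1
0,1,0,3,0
t=9: 3,0,1,2,0
0,0,2,2,0
3,0,0,1,0
2,2,0,0,1
0,1,0,3,0
t=10: 3,0,1,2,0
0,0,2,2,0
3,0,0,1,0
3,2,0,0,1
0,1,0,3,0
t=11: 3,0,1,2,0
1,0,2,2,0
0,1,0,1,0
1,3,0,0,1
1,1,0,3,0
t=12: 3,0,1,2,0
1,0,2,2,0
0,1,0,1,0
2,3,0,0,1
1,1,0,3,0

24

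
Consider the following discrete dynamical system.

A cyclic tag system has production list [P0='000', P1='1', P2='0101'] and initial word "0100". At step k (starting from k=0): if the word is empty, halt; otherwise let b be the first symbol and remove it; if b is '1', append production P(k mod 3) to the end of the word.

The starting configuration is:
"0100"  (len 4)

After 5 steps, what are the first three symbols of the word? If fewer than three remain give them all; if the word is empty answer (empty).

1

gen 0: "0100"  (len 4)
gen 1: "100"  (len 3)
gen 2: "001"  (len 3)
gen 3: "01"  (len 2)
gen 4: "1"  (len 1)
gen 5: "1"  (len 1)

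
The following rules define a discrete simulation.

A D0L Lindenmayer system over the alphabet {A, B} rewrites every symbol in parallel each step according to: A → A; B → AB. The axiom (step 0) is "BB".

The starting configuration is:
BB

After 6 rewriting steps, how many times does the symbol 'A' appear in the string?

0) BB
1) ABAB
2) AABAAB
3) AAABAAAB
4) AAAABAAAAB
5) AAAAABAAAAAB
6) AAAAAABAAAAAAB

12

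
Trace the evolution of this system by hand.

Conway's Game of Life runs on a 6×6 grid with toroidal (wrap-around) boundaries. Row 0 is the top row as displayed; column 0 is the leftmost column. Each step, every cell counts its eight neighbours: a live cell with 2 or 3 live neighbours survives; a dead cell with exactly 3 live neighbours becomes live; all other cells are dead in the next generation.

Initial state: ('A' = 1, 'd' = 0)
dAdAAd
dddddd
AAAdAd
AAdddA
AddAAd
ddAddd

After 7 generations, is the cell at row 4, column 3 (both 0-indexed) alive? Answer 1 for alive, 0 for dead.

0

t=0: dAdAAd
dddddd
AAAdAd
AAdddA
AddAAd
ddAddd
t=1: ddAAdd
AdddAA
ddAddd
dddddd
AdAAAd
dAAddA
t=2: ddAAdd
dAAdAA
dddddA
dAAddd
AdAAAA
AddddA
t=3: ddAAdd
AAAdAA
dddAAA
dAAddd
ddAAAd
Addddd
t=4: ddAAAd
AAdddd
dddddd
dAdddA
ddAAdd
dAddAd
t=5: AdAAAA
dAAAdd
dAdddd
ddAddd
AAAAAd
dAddAd
t=6: AddddA
dddddA
dAdAdd
Addddd
AdddAA
dddddd
t=7: AddddA
ddddAA
Addddd
AAddAd
AddddA
ddddAd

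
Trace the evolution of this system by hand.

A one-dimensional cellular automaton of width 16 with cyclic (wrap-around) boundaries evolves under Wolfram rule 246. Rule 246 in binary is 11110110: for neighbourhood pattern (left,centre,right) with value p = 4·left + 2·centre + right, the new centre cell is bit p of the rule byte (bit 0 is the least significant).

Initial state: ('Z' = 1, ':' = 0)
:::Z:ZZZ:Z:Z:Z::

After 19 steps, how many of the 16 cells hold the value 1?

t=0: :::Z:ZZZ:Z:Z:Z::
t=1: ::ZZZ:ZZZZZZZZZ:
t=2: :Z:ZZZ:ZZZZZZZZZ
t=3: ZZZ:ZZZ:ZZZZZZZZ
t=4: ZZZZ:ZZZ:ZZZZZZZ
t=5: ZZZZZ:ZZZ:ZZZZZZ
t=6: ZZZZZZ:ZZZ:ZZZZZ
t=7: ZZZZZZZ:ZZZ:ZZZZ
t=8: ZZZZZZZZ:ZZZ:ZZZ
t=9: ZZZZZZZZZ:ZZZ:ZZ
t=10: ZZZZZZZZZZ:ZZZ:Z
t=11: ZZZZZZZZZZZ:ZZZ:
t=12: :ZZZZZZZZZZZ:ZZZ
t=13: Z:ZZZZZZZZZZZ:ZZ
t=14: ZZ:ZZZZZZZZZZZ:Z
t=15: ZZZ:ZZZZZZZZZZZ:
t=16: :ZZZ:ZZZZZZZZZZZ
t=17: Z:ZZZ:ZZZZZZZZZZ
t=18: ZZ:ZZZ:ZZZZZZZZZ
t=19: ZZZ:ZZZ:ZZZZZZZZ

14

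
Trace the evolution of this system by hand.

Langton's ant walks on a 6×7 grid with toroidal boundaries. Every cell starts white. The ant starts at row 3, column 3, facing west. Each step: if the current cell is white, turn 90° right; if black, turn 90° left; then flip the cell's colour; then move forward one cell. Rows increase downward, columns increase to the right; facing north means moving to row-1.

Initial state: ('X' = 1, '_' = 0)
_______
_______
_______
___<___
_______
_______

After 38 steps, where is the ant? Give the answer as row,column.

t=0: _______
_______
_______
___<___
_______
_______
t=1: _______
_______
___^___
___X___
_______
_______
t=2: _______
_______
___X>__
___X___
_______
_______
t=3: _______
_______
___XX__
___Xv__
_______
_______
t=4: _______
_______
___XX__
___<X__
_______
_______
t=5: _______
_______
___XX__
____X__
___v___
_______
t=6: _______
_______
___XX__
____X__
__<X___
_______
t=7: _______
_______
___XX__
__^_X__
__XX___
_______
t=8: _______
_______
___XX__
__X>X__
__XX___
_______
t=9: _______
_______
___XX__
__XXX__
__Xv___
_______
t=10: _______
_______
___XX__
__XXX__
__X_>__
_______
t=11: _______
_______
___XX__
__XXX__
__X_X__
____v__
t=12: _______
_______
___XX__
__XXX__
__X_X__
___<X__
t=13: _______
_______
___XX__
__XXX__
__X^X__
___XX__
t=14: _______
_______
___XX__
__XXX__
__XX>__
___XX__
t=15: _______
_______
___XX__
__XX^__
__XX___
___XX__
t=16: _______
_______
___XX__
__X<___
__XX___
___XX__
t=17: _______
_______
___XX__
__X____
__Xv___
___XX__
t=18: _______
_______
___XX__
__X____
__X_>__
___XX__
t=19: _______
_______
___XX__
__X____
__X_X__
___Xv__
t=20: _______
_______
___XX__
__X____
__X_X__
___X_>_
t=21: _____v_
_______
___XX__
__X____
__X_X__
___X_X_
t=22: ____<X_
_______
___XX__
__X____
__X_X__
___X_X_
t=23: ____XX_
_______
___XX__
__X____
__X_X__
___X^X_
t=24: ____XX_
_______
___XX__
__X____
__X_X__
___XX>_
t=25: ____XX_
_______
___XX__
__X____
__X_X^_
___XX__
t=26: ____XX_
_______
___XX__
__X____
__X_XX>
___XX__
t=27: ____XX_
_______
___XX__
__X____
__X_XXX
___XX_v
t=28: ____XX_
_______
___XX__
__X____
__X_XXX
___XX<X
t=29: ____XX_
_______
___XX__
__X____
__X_X^X
___XXXX
t=30: ____XX_
_______
___XX__
__X____
__X_<_X
___XXXX
t=31: ____XX_
_______
___XX__
__X____
__X___X
___XvXX
t=32: ____XX_
_______
___XX__
__X____
__X___X
___X_>X
t=33: ____XX_
_______
___XX__
__X____
__X__^X
___X__X
t=34: ____XX_
_______
___XX__
__X____
__X__X>
___X__X
t=35: ____XX_
_______
___XX__
__X___^
__X__X_
___X__X
t=36: ____XX_
_______
___XX__
>_X___X
__X__X_
___X__X
t=37: ____XX_
_______
___XX__
X_X___X
v_X__X_
___X__X
t=38: ____XX_
_______
___XX__
X_X___X
X_X__X<
___X__X

4,6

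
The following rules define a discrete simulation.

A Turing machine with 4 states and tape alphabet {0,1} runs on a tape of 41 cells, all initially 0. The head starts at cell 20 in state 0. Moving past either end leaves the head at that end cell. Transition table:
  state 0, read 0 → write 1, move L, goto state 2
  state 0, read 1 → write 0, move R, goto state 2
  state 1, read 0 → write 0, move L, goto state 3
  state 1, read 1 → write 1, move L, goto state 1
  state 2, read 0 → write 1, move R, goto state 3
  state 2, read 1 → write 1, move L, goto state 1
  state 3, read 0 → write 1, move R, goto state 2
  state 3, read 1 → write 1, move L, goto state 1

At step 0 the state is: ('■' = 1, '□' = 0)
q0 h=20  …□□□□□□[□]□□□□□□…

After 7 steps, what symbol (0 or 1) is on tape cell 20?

1

k=0  q0 h=20  …□□□□□□[□]□□□□□□…
k=1  q2 h=19  …□□□□□□[□]■□□□□□…
k=2  q3 h=20  …□□□□□■[■]□□□□□□…
k=3  q1 h=19  …□□□□□□[■]■□□□□□…
k=4  q1 h=18  …□□□□□□[□]■■□□□□…
k=5  q3 h=17  …□□□□□□[□]□■■□□□…
k=6  q2 h=18  …□□□□□■[□]■■□□□□…
k=7  q3 h=19  …□□□□■■[■]■□□□□□…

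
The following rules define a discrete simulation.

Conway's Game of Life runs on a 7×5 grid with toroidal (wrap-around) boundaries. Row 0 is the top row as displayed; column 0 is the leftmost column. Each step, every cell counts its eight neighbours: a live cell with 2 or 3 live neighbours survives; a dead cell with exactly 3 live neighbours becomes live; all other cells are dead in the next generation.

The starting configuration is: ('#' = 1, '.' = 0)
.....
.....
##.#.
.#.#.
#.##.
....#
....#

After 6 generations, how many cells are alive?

8

k=0  .....
.....
##.#.
.#.#.
#.##.
....#
....#
k=1  .....
.....
##..#
...#.
####.
#...#
.....
k=2  .....
#....
#...#
...#.
####.
#.###
.....
k=3  .....
#...#
#...#
...#.
#....
#....
...##
k=4  #..#.
#...#
#..#.
#....
....#
#....
....#
k=5  #..#.
##.#.
##...
#....
#...#
#...#
#...#
k=6  ..##.
.....
..#..
.....
.#...
.#.#.
.#.#.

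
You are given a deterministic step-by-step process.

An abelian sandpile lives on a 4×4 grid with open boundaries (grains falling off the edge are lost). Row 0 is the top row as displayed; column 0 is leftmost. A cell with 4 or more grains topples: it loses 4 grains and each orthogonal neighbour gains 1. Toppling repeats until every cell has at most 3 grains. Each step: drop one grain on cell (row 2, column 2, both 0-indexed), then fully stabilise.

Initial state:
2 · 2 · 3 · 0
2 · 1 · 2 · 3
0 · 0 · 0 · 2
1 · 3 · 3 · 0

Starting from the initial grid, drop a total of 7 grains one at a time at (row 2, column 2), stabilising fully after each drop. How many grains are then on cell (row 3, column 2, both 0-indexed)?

2

k=0  2 · 2 · 3 · 0
2 · 1 · 2 · 3
0 · 0 · 0 · 2
1 · 3 · 3 · 0
k=1  2 · 2 · 3 · 0
2 · 1 · 2 · 3
0 · 0 · 1 · 2
1 · 3 · 3 · 0
k=2  2 · 2 · 3 · 0
2 · 1 · 2 · 3
0 · 0 · 2 · 2
1 · 3 · 3 · 0
k=3  2 · 2 · 3 · 0
2 · 1 · 2 · 3
0 · 0 · 3 · 2
1 · 3 · 3 · 0
k=4  2 · 2 · 3 · 0
2 · 1 · 3 · 3
0 · 2 · 1 · 3
2 · 0 · 1 · 1
k=5  2 · 2 · 3 · 0
2 · 1 · 3 · 3
0 · 2 · 2 · 3
2 · 0 · 1 · 1
k=6  2 · 2 · 3 · 0
2 · 1 · 3 · 3
0 · 2 · 3 · 3
2 · 0 · 1 · 1
k=7  2 · 3 · 0 · 2
2 · 2 · 2 · 1
0 · 3 · 2 · 1
2 · 0 · 2 · 2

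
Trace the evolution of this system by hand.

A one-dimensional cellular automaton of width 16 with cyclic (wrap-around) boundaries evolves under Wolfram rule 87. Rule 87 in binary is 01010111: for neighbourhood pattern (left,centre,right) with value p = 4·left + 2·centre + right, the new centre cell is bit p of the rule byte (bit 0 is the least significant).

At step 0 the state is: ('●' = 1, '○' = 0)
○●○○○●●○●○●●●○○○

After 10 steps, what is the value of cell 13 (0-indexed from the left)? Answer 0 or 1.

0

[0] ○●○○○●●○●○●●●○○○
[1] ●●●●●○●○●○○○●●●●
[2] ○○○○●○●○●●●●○○○○
[3] ●●●●●○●○○○○●●●●●
[4] ○○○○●○●●●●●○○○○○
[5] ●●●●●○○○○○●●●●●●
[6] ○○○○●●●●●●○○○○○○
[7] ●●●●○○○○○●●●●●●●
[8] ○○○●●●●●●○○○○○○○
[9] ●●●○○○○○●●●●●●●●
[10] ○○●●●●●●○○○○○○○○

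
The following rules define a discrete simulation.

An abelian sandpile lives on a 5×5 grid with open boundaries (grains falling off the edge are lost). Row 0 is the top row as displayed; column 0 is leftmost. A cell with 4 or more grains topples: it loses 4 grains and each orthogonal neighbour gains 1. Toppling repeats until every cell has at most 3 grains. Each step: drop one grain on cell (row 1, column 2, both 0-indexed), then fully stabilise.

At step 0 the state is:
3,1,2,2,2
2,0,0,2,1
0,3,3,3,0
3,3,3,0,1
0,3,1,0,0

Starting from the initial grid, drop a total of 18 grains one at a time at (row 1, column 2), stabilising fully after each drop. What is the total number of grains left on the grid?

k=0  3,1,2,2,2
2,0,0,2,1
0,3,3,3,0
3,3,3,0,1
0,3,1,0,0
k=1  3,1,2,2,2
2,0,1,2,1
0,3,3,3,0
3,3,3,0,1
0,3,1,0,0
k=2  3,1,2,2,2
2,0,2,2,1
0,3,3,3,0
3,3,3,0,1
0,3,1,0,0
k=3  3,1,2,2,2
2,0,3,2,1
0,3,3,3,0
3,3,3,0,1
0,3,1,0,0
k=4  3,1,3,3,2
2,2,2,0,2
2,1,3,1,1
0,3,1,2,1
2,0,3,0,0
k=5  3,1,3,3,2
2,2,3,0,2
2,1,3,1,1
0,3,1,2,1
2,0,3,0,0
k=6  3,2,1,0,3
2,3,2,2,2
2,2,0,2,1
0,3,2,2,1
2,0,3,0,0
k=7  3,2,1,0,3
2,3,3,2,2
2,2,0,2,1
0,3,2,2,1
2,0,3,0,0
k=8  3,3,2,0,3
3,0,1,3,2
2,3,1,2,1
0,3,2,2,1
2,0,3,0,0
k=9  3,3,2,0,3
3,0,2,3,2
2,3,1,2,1
0,3,2,2,1
2,0,3,0,0
k=10  3,3,2,0,3
3,0,3,3,2
2,3,1,2,1
0,3,2,2,1
2,0,3,0,0
k=11  3,3,3,1,3
3,1,1,0,3
2,3,2,3,1
0,3,2,2,1
2,0,3,0,0
k=12  3,3,3,1,3
3,1,2,0,3
2,3,2,3,1
0,3,2,2,1
2,0,3,0,0
k=13  3,3,3,1,3
3,1,3,0,3
2,3,2,3,1
0,3,2,2,1
2,0,3,0,0
k=14  1,2,1,2,3
2,1,3,2,3
0,3,2,1,2
2,1,2,0,2
2,2,0,2,0
k=15  1,2,2,2,3
2,2,0,3,3
0,3,3,1,2
2,1,2,0,2
2,2,0,2,0
k=16  1,2,2,2,3
2,2,1,3,3
0,3,3,1,2
2,1,2,0,2
2,2,0,2,0
k=17  1,2,2,2,3
2,2,2,3,3
0,3,3,1,2
2,1,2,0,2
2,2,0,2,0
k=18  1,2,2,2,3
2,2,3,3,3
0,3,3,1,2
2,1,2,0,2
2,2,0,2,0

45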